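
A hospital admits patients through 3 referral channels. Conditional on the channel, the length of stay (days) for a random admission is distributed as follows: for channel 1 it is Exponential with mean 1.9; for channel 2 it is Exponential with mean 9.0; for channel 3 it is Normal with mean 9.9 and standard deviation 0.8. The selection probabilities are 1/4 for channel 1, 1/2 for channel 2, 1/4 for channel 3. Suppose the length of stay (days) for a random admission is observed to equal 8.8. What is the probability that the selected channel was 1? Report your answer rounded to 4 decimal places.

0.0181

Likelihoods f(8.8 | ·): 1: 0.00512598; 2: 0.041794; 3: 0.193765.
Posterior ∝ prior × likelihood. Numerator for 1: 0.25·0.00512598 = 0.0012815.
Normalizing constant: 0.25·0.00512598 + 0.5·0.041794 + 0.25·0.193765 = 0.0706198.
P(1 | observation) = 0.0012815 / 0.0706198 = 0.0181464.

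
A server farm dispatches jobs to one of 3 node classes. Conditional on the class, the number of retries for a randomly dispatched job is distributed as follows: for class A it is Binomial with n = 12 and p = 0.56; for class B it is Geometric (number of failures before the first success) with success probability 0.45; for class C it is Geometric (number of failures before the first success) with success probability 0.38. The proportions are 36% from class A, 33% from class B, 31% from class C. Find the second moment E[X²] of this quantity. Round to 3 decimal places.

20.867

For each component E[X²] = Var + (mean)², giving A: 48.1152; B: 4.20988; C: 6.95568.
Overall E[X²] = 0.36·48.1152 + 0.33·4.20988 + 0.31·6.95568 = 20.867.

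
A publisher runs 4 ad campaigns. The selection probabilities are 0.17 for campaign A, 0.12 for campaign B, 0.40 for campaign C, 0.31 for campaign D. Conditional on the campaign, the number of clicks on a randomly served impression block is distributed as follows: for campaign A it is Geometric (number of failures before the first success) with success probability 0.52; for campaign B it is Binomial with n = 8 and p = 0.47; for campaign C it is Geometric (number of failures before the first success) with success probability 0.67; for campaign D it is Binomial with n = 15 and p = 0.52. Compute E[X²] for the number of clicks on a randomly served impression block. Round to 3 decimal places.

22.794

For each component E[X²] = Var + (mean)², giving A: 2.62722; B: 16.1304; C: 0.977723; D: 64.584.
Overall E[X²] = 0.17·2.62722 + 0.12·16.1304 + 0.4·0.977723 + 0.31·64.584 = 22.7944.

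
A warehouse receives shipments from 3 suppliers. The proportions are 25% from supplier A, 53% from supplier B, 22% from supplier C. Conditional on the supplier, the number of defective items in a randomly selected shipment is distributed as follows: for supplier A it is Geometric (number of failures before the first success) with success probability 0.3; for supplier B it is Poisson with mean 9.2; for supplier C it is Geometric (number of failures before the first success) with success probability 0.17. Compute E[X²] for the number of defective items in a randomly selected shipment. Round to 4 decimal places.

64.6033

For each component E[X²] = Var + (mean)², giving A: 13.2222; B: 93.84; C: 52.5571.
Overall E[X²] = 0.25·13.2222 + 0.53·93.84 + 0.22·52.5571 = 64.6033.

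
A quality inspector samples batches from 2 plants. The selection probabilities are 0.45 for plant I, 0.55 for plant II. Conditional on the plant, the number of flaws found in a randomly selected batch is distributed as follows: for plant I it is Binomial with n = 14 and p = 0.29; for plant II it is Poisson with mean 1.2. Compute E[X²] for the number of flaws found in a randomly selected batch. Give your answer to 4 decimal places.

10.1668

For each component E[X²] = Var + (mean)², giving I: 19.3662; II: 2.64.
Overall E[X²] = 0.45·19.3662 + 0.55·2.64 = 10.1668.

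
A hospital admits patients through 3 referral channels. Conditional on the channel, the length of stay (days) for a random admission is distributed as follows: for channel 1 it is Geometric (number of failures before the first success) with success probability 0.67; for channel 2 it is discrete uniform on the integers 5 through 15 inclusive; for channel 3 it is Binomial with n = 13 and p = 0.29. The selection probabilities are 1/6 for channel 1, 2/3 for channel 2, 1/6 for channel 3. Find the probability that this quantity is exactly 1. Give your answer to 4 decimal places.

0.0472

Conditional on each channel, P(X = 1): 1: 0.2211; 2: 0; 3: 0.0618645.
By total probability, P(X = 1) = 0.166667·0.2211 + 0.666667·0 + 0.166667·0.0618645 = 0.0471608.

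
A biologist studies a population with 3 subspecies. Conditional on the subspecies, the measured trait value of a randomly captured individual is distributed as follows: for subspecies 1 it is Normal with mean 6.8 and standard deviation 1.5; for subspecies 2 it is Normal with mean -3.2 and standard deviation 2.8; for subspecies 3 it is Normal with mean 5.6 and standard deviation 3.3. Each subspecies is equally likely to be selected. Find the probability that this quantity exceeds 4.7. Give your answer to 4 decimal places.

Conditional on each subspecies, P(X > 4.7): 1: 0.919243; 2: 0.00239051; 3: 0.607469.
By total probability, P(X > 4.7) = 0.333333·0.919243 + 0.333333·0.00239051 + 0.333333·0.607469 = 0.509701.

0.5097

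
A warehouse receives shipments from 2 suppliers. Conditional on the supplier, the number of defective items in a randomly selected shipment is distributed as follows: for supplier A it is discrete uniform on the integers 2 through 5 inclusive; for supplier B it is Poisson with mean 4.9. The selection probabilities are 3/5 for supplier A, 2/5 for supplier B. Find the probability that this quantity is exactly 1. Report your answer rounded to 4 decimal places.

Conditional on each supplier, P(X = 1): A: 0; B: 0.0364883.
By total probability, P(X = 1) = 0.6·0 + 0.4·0.0364883 = 0.0145953.

0.0146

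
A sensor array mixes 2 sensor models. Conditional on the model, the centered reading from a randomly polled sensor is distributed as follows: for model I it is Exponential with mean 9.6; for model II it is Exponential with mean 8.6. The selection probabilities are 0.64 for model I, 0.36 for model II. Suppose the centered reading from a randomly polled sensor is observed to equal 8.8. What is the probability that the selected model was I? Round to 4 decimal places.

Likelihoods f(8.8 | ·): I: 0.041651; II: 0.0417934.
Posterior ∝ prior × likelihood. Numerator for I: 0.64·0.041651 = 0.0266566.
Normalizing constant: 0.64·0.041651 + 0.36·0.0417934 = 0.0417023.
P(I | observation) = 0.0266566 / 0.0417023 = 0.639214.

0.6392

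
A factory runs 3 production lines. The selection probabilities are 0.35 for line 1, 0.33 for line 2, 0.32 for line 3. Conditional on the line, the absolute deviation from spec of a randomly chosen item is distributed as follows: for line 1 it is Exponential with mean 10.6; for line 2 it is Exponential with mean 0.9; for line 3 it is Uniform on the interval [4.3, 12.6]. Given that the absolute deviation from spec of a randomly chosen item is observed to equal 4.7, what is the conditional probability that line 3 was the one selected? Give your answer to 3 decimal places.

0.625

Likelihoods f(4.7 | ·): 1: 0.0605522; 2: 0.00599481; 3: 0.120482.
Posterior ∝ prior × likelihood. Numerator for 3: 0.32·0.120482 = 0.0385542.
Normalizing constant: 0.35·0.0605522 + 0.33·0.00599481 + 0.32·0.120482 = 0.0617258.
P(3 | observation) = 0.0385542 / 0.0617258 = 0.624605.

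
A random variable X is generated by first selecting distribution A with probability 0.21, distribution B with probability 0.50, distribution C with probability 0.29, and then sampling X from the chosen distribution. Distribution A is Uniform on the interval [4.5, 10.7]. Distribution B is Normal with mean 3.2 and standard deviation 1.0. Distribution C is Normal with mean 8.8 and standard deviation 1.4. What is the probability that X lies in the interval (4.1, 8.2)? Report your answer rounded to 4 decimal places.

Conditional on each component, P(4.1 < X < 8.2): A: 0.596774; B: 0.18406; C: 0.333724.
By total probability, P(4.1 < X < 8.2) = 0.21·0.596774 + 0.5·0.18406 + 0.29·0.333724 = 0.314132.

0.3141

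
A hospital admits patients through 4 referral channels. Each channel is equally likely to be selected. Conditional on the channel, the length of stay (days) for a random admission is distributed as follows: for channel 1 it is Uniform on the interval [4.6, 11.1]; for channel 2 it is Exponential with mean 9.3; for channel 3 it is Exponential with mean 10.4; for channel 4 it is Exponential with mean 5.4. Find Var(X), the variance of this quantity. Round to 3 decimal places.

60.334

Per component, 1: μ=7.85, E[X²]=65.1433; 2: μ=9.3, E[X²]=172.98; 3: μ=10.4, E[X²]=216.32; 4: μ=5.4, E[X²]=58.32.
E[X] = 0.25·7.85 + 0.25·9.3 + 0.25·10.4 + 0.25·5.4 = 8.2375.
E[X²] = 0.25·65.1433 + 0.25·172.98 + 0.25·216.32 + 0.25·58.32 = 128.191.
Var(X) = E[X²] − (E[X])² = 128.191 − 67.8564 = 60.3344.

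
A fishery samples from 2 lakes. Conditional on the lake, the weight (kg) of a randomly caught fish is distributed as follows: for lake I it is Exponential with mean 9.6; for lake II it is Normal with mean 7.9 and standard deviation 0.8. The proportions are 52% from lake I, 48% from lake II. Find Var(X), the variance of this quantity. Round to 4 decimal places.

Per component, I: μ=9.6, E[X²]=184.32; II: μ=7.9, E[X²]=63.05.
E[X] = 0.52·9.6 + 0.48·7.9 = 8.784.
E[X²] = 0.52·184.32 + 0.48·63.05 = 126.11.
Var(X) = E[X²] − (E[X])² = 126.11 − 77.1587 = 48.9517.

48.9517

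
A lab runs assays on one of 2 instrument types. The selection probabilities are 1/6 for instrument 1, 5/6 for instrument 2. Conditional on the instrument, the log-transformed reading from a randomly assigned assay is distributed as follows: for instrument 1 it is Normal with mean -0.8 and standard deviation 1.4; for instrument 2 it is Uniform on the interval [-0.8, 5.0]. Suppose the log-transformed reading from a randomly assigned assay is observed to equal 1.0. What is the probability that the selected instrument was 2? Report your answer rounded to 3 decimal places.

Likelihoods f(1.0 | ·): 1: 0.124688; 2: 0.172414.
Posterior ∝ prior × likelihood. Numerator for 2: 0.833333·0.172414 = 0.143678.
Normalizing constant: 0.166667·0.124688 + 0.833333·0.172414 = 0.164459.
P(2 | observation) = 0.143678 / 0.164459 = 0.873639.

0.874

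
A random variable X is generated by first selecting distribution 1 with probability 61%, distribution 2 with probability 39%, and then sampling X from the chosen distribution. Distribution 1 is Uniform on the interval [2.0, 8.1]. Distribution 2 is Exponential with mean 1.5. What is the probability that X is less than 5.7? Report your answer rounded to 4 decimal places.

0.7513

Conditional on each component, P(X < 5.7): 1: 0.606557; 2: 0.977629.
By total probability, P(X < 5.7) = 0.61·0.606557 + 0.39·0.977629 = 0.751275.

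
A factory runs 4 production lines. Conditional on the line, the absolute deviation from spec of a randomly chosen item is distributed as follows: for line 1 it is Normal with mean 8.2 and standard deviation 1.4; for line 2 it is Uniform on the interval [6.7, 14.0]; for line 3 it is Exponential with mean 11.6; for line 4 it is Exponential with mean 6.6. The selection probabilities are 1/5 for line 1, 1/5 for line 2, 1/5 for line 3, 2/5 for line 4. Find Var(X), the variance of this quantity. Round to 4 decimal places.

Per component, 1: μ=8.2, E[X²]=69.2; 2: μ=10.35, E[X²]=111.563; 3: μ=11.6, E[X²]=269.12; 4: μ=6.6, E[X²]=87.12.
E[X] = 0.2·8.2 + 0.2·10.35 + 0.2·11.6 + 0.4·6.6 = 8.67.
E[X²] = 0.2·69.2 + 0.2·111.563 + 0.2·269.12 + 0.4·87.12 = 124.825.
Var(X) = E[X²] − (E[X])² = 124.825 − 75.1689 = 49.6558.

49.6558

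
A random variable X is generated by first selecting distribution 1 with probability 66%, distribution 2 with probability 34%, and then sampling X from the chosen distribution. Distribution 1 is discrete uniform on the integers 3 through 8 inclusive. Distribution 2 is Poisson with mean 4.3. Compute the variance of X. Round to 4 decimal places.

3.7101

Per component, 1: μ=5.5, E[X²]=33.1667; 2: μ=4.3, E[X²]=22.79.
E[X] = 0.66·5.5 + 0.34·4.3 = 5.092.
E[X²] = 0.66·33.1667 + 0.34·22.79 = 29.6386.
Var(X) = E[X²] − (E[X])² = 29.6386 − 25.9285 = 3.71014.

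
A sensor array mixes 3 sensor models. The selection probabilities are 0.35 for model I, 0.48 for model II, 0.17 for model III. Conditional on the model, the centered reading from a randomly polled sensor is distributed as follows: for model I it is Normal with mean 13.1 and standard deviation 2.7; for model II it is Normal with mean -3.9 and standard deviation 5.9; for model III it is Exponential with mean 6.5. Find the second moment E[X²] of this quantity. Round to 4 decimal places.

100.9896

For each component E[X²] = Var + (mean)², giving I: 178.9; II: 50.02; III: 84.5.
Overall E[X²] = 0.35·178.9 + 0.48·50.02 + 0.17·84.5 = 100.99.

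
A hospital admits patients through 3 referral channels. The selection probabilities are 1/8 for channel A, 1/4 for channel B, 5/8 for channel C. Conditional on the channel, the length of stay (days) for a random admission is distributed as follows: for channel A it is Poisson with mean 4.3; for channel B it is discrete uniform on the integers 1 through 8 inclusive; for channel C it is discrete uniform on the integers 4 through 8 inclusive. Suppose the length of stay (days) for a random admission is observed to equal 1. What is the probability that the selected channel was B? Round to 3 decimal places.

Likelihoods P(X=1 | ·): A: 0.0583448; B: 0.125; C: 0.
Posterior ∝ prior × likelihood. Numerator for B: 0.25·0.125 = 0.03125.
Normalizing constant: 0.125·0.0583448 + 0.25·0.125 + 0.625·0 = 0.0385431.
P(B | observation) = 0.03125 / 0.0385431 = 0.810781.

0.811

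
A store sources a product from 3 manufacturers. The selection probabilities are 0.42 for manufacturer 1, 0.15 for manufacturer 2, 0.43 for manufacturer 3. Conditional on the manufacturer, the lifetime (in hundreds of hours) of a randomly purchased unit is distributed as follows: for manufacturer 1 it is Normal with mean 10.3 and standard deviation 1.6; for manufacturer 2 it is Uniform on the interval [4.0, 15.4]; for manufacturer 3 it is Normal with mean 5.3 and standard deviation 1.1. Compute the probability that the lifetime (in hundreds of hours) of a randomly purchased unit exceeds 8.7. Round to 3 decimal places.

Conditional on each manufacturer, P(X > 8.7): 1: 0.841345; 2: 0.587719; 3: 0.000997724.
By total probability, P(X > 8.7) = 0.42·0.841345 + 0.15·0.587719 + 0.43·0.000997724 = 0.441952.

0.442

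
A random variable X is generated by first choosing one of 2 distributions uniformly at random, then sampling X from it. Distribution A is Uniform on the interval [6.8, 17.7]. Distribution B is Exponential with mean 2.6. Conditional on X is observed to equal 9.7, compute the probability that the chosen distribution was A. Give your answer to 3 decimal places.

0.909

Likelihoods f(9.7 | ·): A: 0.0917431; B: 0.00922092.
Posterior ∝ prior × likelihood. Numerator for A: 0.5·0.0917431 = 0.0458716.
Normalizing constant: 0.5·0.0917431 + 0.5·0.00922092 = 0.050482.
P(A | observation) = 0.0458716 / 0.050482 = 0.908671.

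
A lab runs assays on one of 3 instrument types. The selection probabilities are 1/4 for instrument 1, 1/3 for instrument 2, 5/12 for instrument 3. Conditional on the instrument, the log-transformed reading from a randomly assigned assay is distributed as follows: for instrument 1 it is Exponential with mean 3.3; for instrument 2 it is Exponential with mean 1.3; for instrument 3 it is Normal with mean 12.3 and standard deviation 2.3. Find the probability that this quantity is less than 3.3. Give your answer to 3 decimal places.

Conditional on each instrument, P(X < 3.3): 1: 0.632121; 2: 0.921012; 3: 4.55701e-05.
By total probability, P(X < 3.3) = 0.25·0.632121 + 0.333333·0.921012 + 0.416667·4.55701e-05 = 0.465053.

0.465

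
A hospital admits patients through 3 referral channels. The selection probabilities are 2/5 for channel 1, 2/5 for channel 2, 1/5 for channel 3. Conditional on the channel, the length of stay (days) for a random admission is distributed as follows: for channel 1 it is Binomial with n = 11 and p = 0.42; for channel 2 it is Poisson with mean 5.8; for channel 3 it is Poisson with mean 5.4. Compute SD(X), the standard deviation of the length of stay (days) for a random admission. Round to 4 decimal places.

2.1808

Per component, 1: μ=4.62, E[X²]=24.024; 2: μ=5.8, E[X²]=39.44; 3: μ=5.4, E[X²]=34.56.
E[X] = 0.4·4.62 + 0.4·5.8 + 0.2·5.4 = 5.248.
E[X²] = 0.4·24.024 + 0.4·39.44 + 0.2·34.56 = 32.2976.
Var(X) = E[X²] − (E[X])² = 32.2976 − 27.5415 = 4.7561.
SD(X) = √4.7561 = 2.18085.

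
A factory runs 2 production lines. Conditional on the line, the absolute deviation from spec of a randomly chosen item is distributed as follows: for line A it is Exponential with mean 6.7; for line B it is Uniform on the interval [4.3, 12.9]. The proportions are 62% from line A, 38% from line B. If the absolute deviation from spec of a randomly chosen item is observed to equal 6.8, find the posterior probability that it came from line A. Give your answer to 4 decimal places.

Likelihoods f(6.8 | ·): A: 0.054094; B: 0.116279.
Posterior ∝ prior × likelihood. Numerator for A: 0.62·0.054094 = 0.0335382.
Normalizing constant: 0.62·0.054094 + 0.38·0.116279 = 0.0777243.
P(A | observation) = 0.0335382 / 0.0777243 = 0.431503.

0.4315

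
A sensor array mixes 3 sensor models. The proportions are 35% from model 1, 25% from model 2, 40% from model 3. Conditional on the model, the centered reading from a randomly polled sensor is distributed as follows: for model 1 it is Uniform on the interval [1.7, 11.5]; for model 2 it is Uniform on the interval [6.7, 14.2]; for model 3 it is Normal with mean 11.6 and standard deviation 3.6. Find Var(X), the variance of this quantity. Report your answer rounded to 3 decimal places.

14.086

Per component, 1: μ=6.6, E[X²]=51.5633; 2: μ=10.45, E[X²]=113.89; 3: μ=11.6, E[X²]=147.52.
E[X] = 0.35·6.6 + 0.25·10.45 + 0.4·11.6 = 9.5625.
E[X²] = 0.35·51.5633 + 0.25·113.89 + 0.4·147.52 = 105.528.
Var(X) = E[X²] − (E[X])² = 105.528 − 91.4414 = 14.0863.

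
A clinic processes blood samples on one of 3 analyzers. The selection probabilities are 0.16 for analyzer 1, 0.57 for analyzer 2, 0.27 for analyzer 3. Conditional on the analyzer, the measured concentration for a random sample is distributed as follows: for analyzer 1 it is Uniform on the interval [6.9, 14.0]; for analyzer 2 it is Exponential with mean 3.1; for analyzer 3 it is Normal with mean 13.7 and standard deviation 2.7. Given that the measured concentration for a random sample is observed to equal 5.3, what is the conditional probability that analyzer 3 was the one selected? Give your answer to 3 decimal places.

0.009

Likelihoods f(5.3 | ·): 1: 0; 2: 0.0583626; 3: 0.00116889.
Posterior ∝ prior × likelihood. Numerator for 3: 0.27·0.00116889 = 0.000315602.
Normalizing constant: 0.16·0 + 0.57·0.0583626 + 0.27·0.00116889 = 0.0335823.
P(3 | observation) = 0.000315602 / 0.0335823 = 0.00939786.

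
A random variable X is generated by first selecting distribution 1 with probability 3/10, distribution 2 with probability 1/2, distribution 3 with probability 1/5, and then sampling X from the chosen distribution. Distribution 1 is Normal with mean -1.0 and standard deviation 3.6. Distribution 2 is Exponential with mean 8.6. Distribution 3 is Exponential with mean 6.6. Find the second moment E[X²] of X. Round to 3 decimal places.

For each component E[X²] = Var + (mean)², giving 1: 13.96; 2: 147.92; 3: 87.12.
Overall E[X²] = 0.3·13.96 + 0.5·147.92 + 0.2·87.12 = 95.572.

95.572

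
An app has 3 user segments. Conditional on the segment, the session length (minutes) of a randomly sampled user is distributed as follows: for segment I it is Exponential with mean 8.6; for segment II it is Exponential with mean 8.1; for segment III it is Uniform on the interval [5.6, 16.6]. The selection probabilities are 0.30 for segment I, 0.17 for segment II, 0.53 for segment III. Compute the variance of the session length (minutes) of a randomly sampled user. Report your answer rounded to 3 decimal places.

40.503

Per component, I: μ=8.6, E[X²]=147.92; II: μ=8.1, E[X²]=131.22; III: μ=11.1, E[X²]=133.293.
E[X] = 0.3·8.6 + 0.17·8.1 + 0.53·11.1 = 9.84.
E[X²] = 0.3·147.92 + 0.17·131.22 + 0.53·133.293 = 137.329.
Var(X) = E[X²] − (E[X])² = 137.329 − 96.8256 = 40.5033.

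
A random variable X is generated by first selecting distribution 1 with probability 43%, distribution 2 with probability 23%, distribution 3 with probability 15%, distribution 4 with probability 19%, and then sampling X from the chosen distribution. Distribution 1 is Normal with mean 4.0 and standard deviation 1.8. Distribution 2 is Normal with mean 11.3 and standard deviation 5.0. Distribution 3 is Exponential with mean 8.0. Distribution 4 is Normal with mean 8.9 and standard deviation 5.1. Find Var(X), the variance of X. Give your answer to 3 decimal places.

30.600

Per component, 1: μ=4, E[X²]=19.24; 2: μ=11.3, E[X²]=152.69; 3: μ=8, E[X²]=128; 4: μ=8.9, E[X²]=105.22.
E[X] = 0.43·4 + 0.23·11.3 + 0.15·8 + 0.19·8.9 = 7.21.
E[X²] = 0.43·19.24 + 0.23·152.69 + 0.15·128 + 0.19·105.22 = 82.5837.
Var(X) = E[X²] − (E[X])² = 82.5837 − 51.9841 = 30.5996.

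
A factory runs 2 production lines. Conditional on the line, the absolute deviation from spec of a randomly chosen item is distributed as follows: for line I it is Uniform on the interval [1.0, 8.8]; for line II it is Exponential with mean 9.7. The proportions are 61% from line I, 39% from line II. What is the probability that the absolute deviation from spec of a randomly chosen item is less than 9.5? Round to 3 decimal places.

Conditional on each line, P(X < 9.5): I: 1; II: 0.624457.
By total probability, P(X < 9.5) = 0.61·1 + 0.39·0.624457 = 0.853538.

0.854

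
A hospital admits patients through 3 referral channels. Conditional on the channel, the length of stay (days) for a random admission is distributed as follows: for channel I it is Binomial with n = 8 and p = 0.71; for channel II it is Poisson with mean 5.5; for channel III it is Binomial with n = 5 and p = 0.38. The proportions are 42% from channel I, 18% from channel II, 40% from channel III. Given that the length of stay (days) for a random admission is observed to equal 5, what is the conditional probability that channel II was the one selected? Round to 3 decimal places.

0.224

Likelihoods P(X=5 | ·): I: 0.246419; II: 0.171401; III: 0.00792352.
Posterior ∝ prior × likelihood. Numerator for II: 0.18·0.171401 = 0.0308521.
Normalizing constant: 0.42·0.246419 + 0.18·0.171401 + 0.4·0.00792352 = 0.137517.
P(II | observation) = 0.0308521 / 0.137517 = 0.224351.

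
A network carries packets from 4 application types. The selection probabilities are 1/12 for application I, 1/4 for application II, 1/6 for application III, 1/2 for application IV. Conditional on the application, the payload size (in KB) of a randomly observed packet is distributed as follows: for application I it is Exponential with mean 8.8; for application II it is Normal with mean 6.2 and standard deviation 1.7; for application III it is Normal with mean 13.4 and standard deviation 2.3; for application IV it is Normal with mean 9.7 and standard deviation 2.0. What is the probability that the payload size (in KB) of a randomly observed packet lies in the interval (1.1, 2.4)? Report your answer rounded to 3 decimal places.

0.013

Conditional on each application, P(1.1 < X < 2.4): I: 0.121197; II: 0.0113491; III: 8.20665e-07; IV: 0.00012258.
By total probability, P(1.1 < X < 2.4) = 0.0833333·0.121197 + 0.25·0.0113491 + 0.166667·8.20665e-07 + 0.5·0.00012258 = 0.0129984.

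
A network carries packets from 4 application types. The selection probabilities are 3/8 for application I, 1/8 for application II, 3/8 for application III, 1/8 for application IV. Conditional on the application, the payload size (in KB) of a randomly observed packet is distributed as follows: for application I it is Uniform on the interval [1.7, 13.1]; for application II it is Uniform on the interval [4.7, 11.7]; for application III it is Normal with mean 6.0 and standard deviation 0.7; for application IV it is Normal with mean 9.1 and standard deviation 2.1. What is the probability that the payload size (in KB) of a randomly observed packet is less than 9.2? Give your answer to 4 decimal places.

Conditional on each application, P(X < 9.2): I: 0.657895; II: 0.642857; III: 0.999998; IV: 0.51899.
By total probability, P(X < 9.2) = 0.375·0.657895 + 0.125·0.642857 + 0.375·0.999998 + 0.125·0.51899 = 0.766941.

0.7669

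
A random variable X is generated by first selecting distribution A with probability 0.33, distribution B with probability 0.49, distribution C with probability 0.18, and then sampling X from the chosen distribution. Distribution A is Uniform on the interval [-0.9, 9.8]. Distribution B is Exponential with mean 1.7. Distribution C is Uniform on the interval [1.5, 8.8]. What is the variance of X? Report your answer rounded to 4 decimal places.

Per component, A: μ=4.45, E[X²]=29.3433; B: μ=1.7, E[X²]=5.78; C: μ=5.15, E[X²]=30.9633.
E[X] = 0.33·4.45 + 0.49·1.7 + 0.18·5.15 = 3.2285.
E[X²] = 0.33·29.3433 + 0.49·5.78 + 0.18·30.9633 = 18.0889.
Var(X) = E[X²] − (E[X])² = 18.0889 − 10.4232 = 7.66569.

7.6657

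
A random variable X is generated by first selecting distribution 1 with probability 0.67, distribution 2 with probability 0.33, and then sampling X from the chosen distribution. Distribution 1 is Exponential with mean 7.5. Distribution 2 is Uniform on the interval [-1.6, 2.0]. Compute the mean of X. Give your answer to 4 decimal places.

Component means — 1: 7.5; 2: 0.2.
E[X] = 0.67·7.5 + 0.33·0.2 = 5.091.

5.0910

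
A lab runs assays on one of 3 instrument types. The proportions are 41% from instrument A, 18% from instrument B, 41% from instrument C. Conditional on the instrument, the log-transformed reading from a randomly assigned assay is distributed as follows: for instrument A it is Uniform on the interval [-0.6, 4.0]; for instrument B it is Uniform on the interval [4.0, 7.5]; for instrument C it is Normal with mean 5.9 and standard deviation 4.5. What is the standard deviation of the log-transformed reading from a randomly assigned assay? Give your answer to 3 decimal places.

3.659

Per component, A: μ=1.7, E[X²]=4.65333; B: μ=5.75, E[X²]=34.0833; C: μ=5.9, E[X²]=55.06.
E[X] = 0.41·1.7 + 0.18·5.75 + 0.41·5.9 = 4.151.
E[X²] = 0.41·4.65333 + 0.18·34.0833 + 0.41·55.06 = 30.6175.
Var(X) = E[X²] − (E[X])² = 30.6175 − 17.2308 = 13.3867.
SD(X) = √13.3867 = 3.65878.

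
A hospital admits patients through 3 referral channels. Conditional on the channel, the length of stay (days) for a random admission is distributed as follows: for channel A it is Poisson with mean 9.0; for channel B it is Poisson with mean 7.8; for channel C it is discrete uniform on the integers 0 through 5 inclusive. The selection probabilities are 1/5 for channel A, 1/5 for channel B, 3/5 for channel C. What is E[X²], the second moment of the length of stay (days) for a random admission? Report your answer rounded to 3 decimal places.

For each component E[X²] = Var + (mean)², giving A: 90; B: 68.64; C: 9.16667.
Overall E[X²] = 0.2·90 + 0.2·68.64 + 0.6·9.16667 = 37.228.

37.228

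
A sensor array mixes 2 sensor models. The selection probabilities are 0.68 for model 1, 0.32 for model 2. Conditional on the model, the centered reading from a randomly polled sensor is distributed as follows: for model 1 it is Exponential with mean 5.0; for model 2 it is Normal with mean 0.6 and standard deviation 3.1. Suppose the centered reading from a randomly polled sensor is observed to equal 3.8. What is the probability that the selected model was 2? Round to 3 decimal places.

Likelihoods f(3.8 | ·): 1: 0.0935333; 2: 0.075538.
Posterior ∝ prior × likelihood. Numerator for 2: 0.32·0.075538 = 0.0241722.
Normalizing constant: 0.68·0.0935333 + 0.32·0.075538 = 0.0877748.
P(2 | observation) = 0.0241722 / 0.0877748 = 0.275388.

0.275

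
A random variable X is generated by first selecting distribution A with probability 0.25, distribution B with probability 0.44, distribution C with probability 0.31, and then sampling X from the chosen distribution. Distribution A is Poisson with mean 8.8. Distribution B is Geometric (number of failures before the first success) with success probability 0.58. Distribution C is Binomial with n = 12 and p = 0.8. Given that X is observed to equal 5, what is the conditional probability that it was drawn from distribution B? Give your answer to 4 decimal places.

Likelihoods P(X=5 | ·): A: 0.0662889; B: 0.00758009; C: 0.00332189.
Posterior ∝ prior × likelihood. Numerator for B: 0.44·0.00758009 = 0.00333524.
Normalizing constant: 0.25·0.0662889 + 0.44·0.00758009 + 0.31·0.00332189 = 0.0209372.
P(B | observation) = 0.00333524 / 0.0209372 = 0.159297.

0.1593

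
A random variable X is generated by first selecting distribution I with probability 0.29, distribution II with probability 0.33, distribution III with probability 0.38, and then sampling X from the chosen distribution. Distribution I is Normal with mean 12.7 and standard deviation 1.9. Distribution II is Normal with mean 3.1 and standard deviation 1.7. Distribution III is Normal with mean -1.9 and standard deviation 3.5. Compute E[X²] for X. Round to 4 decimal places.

57.9728

For each component E[X²] = Var + (mean)², giving I: 164.9; II: 12.5; III: 15.86.
Overall E[X²] = 0.29·164.9 + 0.33·12.5 + 0.38·15.86 = 57.9728.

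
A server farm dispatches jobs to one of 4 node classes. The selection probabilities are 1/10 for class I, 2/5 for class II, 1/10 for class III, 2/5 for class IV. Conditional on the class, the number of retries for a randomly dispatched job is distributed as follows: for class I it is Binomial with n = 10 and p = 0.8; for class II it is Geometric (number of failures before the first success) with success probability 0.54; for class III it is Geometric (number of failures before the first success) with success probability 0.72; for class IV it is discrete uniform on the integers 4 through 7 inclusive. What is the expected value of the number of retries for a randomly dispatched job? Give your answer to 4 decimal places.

3.3796

Component means — I: 8; II: 0.851852; III: 0.388889; IV: 5.5.
E[X] = 0.1·8 + 0.4·0.851852 + 0.1·0.388889 + 0.4·5.5 = 3.37963.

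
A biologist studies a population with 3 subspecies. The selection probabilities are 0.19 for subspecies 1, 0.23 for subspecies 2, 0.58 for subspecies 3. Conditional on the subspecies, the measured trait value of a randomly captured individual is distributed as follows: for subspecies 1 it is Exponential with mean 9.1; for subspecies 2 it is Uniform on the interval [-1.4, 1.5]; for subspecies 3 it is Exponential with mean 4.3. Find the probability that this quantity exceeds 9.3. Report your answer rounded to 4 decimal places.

Conditional on each subspecies, P(X > 9.3): 1: 0.359882; 2: 0; 3: 0.115004.
By total probability, P(X > 9.3) = 0.19·0.359882 + 0.23·0 + 0.58·0.115004 = 0.13508.

0.1351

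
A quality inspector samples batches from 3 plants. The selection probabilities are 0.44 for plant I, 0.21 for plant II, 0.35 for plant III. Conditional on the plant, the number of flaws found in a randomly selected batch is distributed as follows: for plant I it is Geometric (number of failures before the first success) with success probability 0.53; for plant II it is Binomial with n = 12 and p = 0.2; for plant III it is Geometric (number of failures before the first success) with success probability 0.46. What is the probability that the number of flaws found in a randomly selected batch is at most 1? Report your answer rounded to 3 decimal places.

Conditional on each plant, P(X ≤ 1): I: 0.7791; II: 0.274878; III: 0.7084.
By total probability, P(X ≤ 1) = 0.44·0.7791 + 0.21·0.274878 + 0.35·0.7084 = 0.648468.

0.648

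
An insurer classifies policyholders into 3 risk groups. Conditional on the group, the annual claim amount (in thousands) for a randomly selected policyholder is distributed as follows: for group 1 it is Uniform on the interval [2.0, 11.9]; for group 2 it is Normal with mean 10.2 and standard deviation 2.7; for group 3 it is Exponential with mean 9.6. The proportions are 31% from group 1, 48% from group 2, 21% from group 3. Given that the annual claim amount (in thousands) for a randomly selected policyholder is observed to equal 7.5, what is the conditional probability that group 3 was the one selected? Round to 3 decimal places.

0.119

Likelihoods f(7.5 | ·): 1: 0.10101; 2: 0.0896188; 3: 0.047691.
Posterior ∝ prior × likelihood. Numerator for 3: 0.21·0.047691 = 0.0100151.
Normalizing constant: 0.31·0.10101 + 0.48·0.0896188 + 0.21·0.047691 = 0.0843453.
P(3 | observation) = 0.0100151 / 0.0843453 = 0.118739.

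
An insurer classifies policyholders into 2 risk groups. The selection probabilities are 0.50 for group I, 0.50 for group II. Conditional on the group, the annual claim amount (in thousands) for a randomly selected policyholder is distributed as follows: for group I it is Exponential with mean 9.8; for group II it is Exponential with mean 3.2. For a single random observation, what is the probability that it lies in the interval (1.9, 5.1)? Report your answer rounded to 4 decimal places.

Conditional on each group, P(1.9 < X < 5.1): I: 0.229481; II: 0.34909.
By total probability, P(1.9 < X < 5.1) = 0.5·0.229481 + 0.5·0.34909 = 0.289285.

0.2893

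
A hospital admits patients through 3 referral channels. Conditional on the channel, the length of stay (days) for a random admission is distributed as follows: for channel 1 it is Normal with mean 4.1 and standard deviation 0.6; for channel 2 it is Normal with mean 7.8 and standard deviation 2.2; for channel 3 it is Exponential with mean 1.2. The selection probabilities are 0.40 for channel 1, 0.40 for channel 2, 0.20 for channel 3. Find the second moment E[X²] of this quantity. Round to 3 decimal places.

For each component E[X²] = Var + (mean)², giving 1: 17.17; 2: 65.68; 3: 2.88.
Overall E[X²] = 0.4·17.17 + 0.4·65.68 + 0.2·2.88 = 33.716.

33.716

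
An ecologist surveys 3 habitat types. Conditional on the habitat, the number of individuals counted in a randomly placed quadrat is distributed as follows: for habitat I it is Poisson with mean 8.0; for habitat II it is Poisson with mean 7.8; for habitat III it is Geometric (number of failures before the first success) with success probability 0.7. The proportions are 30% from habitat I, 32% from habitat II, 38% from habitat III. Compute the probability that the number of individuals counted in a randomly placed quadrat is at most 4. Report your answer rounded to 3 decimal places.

Conditional on each habitat, P(X ≤ 4): I: 0.0996324; II: 0.11167; III: 0.99757.
By total probability, P(X ≤ 4) = 0.3·0.0996324 + 0.32·0.11167 + 0.38·0.99757 = 0.444701.

0.445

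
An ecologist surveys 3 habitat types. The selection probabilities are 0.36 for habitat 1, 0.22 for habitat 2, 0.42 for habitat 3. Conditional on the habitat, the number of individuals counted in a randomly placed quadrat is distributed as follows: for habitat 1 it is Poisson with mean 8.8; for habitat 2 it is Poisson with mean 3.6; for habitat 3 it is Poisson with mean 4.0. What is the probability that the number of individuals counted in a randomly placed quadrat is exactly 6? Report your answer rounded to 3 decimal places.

0.097

Conditional on each habitat, P(X = 6): 1: 0.0972237; 2: 0.0826081; 3: 0.104196.
By total probability, P(X = 6) = 0.36·0.0972237 + 0.22·0.0826081 + 0.42·0.104196 = 0.0969365.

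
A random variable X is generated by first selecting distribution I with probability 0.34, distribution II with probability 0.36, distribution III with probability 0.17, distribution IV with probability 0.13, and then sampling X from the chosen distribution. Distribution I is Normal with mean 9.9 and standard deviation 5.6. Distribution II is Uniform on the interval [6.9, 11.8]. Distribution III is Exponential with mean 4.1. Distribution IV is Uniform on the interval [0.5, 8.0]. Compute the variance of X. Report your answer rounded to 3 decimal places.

Per component, I: μ=9.9, E[X²]=129.37; II: μ=9.35, E[X²]=89.4233; III: μ=4.1, E[X²]=33.62; IV: μ=4.25, E[X²]=22.75.
E[X] = 0.34·9.9 + 0.36·9.35 + 0.17·4.1 + 0.13·4.25 = 7.9815.
E[X²] = 0.34·129.37 + 0.36·89.4233 + 0.17·33.62 + 0.13·22.75 = 84.8511.
Var(X) = E[X²] − (E[X])² = 84.8511 − 63.7043 = 21.1468.

21.147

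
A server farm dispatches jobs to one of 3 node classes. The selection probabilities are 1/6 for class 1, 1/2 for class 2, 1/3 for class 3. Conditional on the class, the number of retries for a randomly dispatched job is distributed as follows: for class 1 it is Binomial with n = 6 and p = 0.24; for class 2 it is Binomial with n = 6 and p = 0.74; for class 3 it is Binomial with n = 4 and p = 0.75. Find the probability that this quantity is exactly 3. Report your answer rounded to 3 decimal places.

Conditional on each class, P(X = 3): 1: 0.121368; 2: 0.142444; 3: 0.421875.
By total probability, P(X = 3) = 0.166667·0.121368 + 0.5·0.142444 + 0.333333·0.421875 = 0.232075.

0.232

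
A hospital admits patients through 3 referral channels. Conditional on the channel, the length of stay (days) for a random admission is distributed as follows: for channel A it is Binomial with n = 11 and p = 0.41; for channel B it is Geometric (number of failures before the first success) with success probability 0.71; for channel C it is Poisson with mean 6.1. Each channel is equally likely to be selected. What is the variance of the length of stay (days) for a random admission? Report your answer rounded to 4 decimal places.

8.8615

Per component, A: μ=4.51, E[X²]=23.001; B: μ=0.408451, E[X²]=0.742115; C: μ=6.1, E[X²]=43.31.
E[X] = 0.333333·4.51 + 0.333333·0.408451 + 0.333333·6.1 = 3.67282.
E[X²] = 0.333333·23.001 + 0.333333·0.742115 + 0.333333·43.31 = 22.351.
Var(X) = E[X²] − (E[X])² = 22.351 − 13.4896 = 8.86145.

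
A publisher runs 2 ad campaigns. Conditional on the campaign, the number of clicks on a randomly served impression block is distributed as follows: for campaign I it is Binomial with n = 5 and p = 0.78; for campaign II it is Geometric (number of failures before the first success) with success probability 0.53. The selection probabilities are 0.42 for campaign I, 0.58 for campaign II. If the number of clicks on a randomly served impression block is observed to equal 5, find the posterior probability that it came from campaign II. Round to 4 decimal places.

0.0549

Likelihoods P(X=5 | ·): I: 0.288717; II: 0.0121553.
Posterior ∝ prior × likelihood. Numerator for II: 0.58·0.0121553 = 0.00705007.
Normalizing constant: 0.42·0.288717 + 0.58·0.0121553 = 0.128311.
P(II | observation) = 0.00705007 / 0.128311 = 0.054945.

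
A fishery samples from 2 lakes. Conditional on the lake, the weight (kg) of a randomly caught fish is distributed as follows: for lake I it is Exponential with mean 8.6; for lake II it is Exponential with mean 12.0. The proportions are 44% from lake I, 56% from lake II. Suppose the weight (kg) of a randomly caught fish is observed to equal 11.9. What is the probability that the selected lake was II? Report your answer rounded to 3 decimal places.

Likelihoods f(11.9 | ·): I: 0.0291447; II: 0.0309132.
Posterior ∝ prior × likelihood. Numerator for II: 0.56·0.0309132 = 0.0173114.
Normalizing constant: 0.44·0.0291447 + 0.56·0.0309132 = 0.030135.
P(II | observation) = 0.0173114 / 0.030135 = 0.57446.

0.574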